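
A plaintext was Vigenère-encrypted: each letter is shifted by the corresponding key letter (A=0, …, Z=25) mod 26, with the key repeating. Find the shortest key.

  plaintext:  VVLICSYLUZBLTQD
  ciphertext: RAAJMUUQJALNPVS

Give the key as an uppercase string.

WFPBKC

  i= 0: R-V = 22 → W
  i= 1: A-V =  5 → F
  i= 2: A-L = 15 → P
  i= 3: J-I =  1 → B
  i= 4: M-C = 10 → K
  i= 5: U-S =  2 → C
  i= 6: U-Y = 22 → W
  i= 7: Q-L =  5 → F
  i= 8: J-U = 15 → P
  i= 9: A-Z =  1 → B
  i=10: L-B = 10 → K
  i=11: N-L =  2 → C
  i=12: P-T = 22 → W
  i=13: V-Q =  5 → F
  i=14: S-D = 15 → P
  shifts repeat with period 6: WFPBKC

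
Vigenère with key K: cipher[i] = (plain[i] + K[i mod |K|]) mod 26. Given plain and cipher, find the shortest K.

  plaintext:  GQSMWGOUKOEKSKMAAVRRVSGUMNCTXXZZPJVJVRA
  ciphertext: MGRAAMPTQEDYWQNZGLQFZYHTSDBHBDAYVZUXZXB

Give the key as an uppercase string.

GQZOEGBZ

  i= 0: M-G =  6 → G
  i= 1: G-Q = 16 → Q
  i= 2: R-S = 25 → Z
  i= 3: A-M = 14 → O
  i= 4: A-W =  4 → E
  i= 5: M-G =  6 → G
  i= 6: P-O =  1 → B
  i= 7: T-U = 25 → Z
  i= 8: Q-K =  6 → G
  i= 9: E-O = 16 → Q
  i=10: D-E = 25 → Z
  i=11: Y-K = 14 → O
  i=12: W-S =  4 → E
  i=13: Q-K =  6 → G
  i=14: N-M =  1 → B
  i=15: Z-A = 25 → Z
  i=16: G-A =  6 → G
  i=17: L-V = 16 → Q
  i=18: Q-R = 25 → Z
  i=19: F-R = 14 → O
  i=20: Z-V =  4 → E
  i=21: Y-S =  6 → G
  i=22: H-G =  1 → B
  i=23: T-U = 25 → Z
  i=24: S-M =  6 → G
  i=25: D-N = 16 → Q
  i=26: B-C = 25 → Z
  i=27: H-T = 14 → O
  i=28: B-X =  4 → E
  i=29: D-X =  6 → G
  i=30: A-Z =  1 → B
  i=31: Y-Z = 25 → Z
  i=32: V-P =  6 → G
  i=33: Z-J = 16 → Q
  i=34: U-V = 25 → Z
  i=35: X-J = 14 → O
  i=36: Z-V =  4 → E
  i=37: X-R =  6 → G
  i=38: B-A =  1 → B
  shifts repeat with period 8: GQZOEGBZ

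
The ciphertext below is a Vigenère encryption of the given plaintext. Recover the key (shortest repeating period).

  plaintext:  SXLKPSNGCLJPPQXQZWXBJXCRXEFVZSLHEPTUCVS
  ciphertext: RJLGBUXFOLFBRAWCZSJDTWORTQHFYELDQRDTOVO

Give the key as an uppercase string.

ZMAWMCK

  i= 0: R-S = 25 → Z
  i= 1: J-X = 12 → M
  i= 2: L-L =  0 → A
  i= 3: G-K = 22 → W
  i= 4: B-P = 12 → M
  i= 5: U-S =  2 → C
  i= 6: X-N = 10 → K
  i= 7: F-G = 25 → Z
  i= 8: O-C = 12 → M
  i= 9: L-L =  0 → A
  i=10: F-J = 22 → W
  i=11: B-P = 12 → M
  i=12: R-P =  2 → C
  i=13: A-Q = 10 → K
  i=14: W-X = 25 → Z
  i=15: C-Q = 12 → M
  i=16: Z-Z =  0 → A
  i=17: S-W = 22 → W
  i=18: J-X = 12 → M
  i=19: D-B =  2 → C
  i=20: T-J = 10 → K
  i=21: W-X = 25 → Z
  i=22: O-C = 12 → M
  i=23: R-R =  0 → A
  i=24: T-X = 22 → W
  i=25: Q-E = 12 → M
  i=26: H-F =  2 → C
  i=27: F-V = 10 → K
  i=28: Y-Z = 25 → Z
  i=29: E-S = 12 → M
  i=30: L-L =  0 → A
  i=31: D-H = 22 → W
  i=32: Q-E = 12 → M
  i=33: R-P =  2 → C
  i=34: D-T = 10 → K
  i=35: T-U = 25 → Z
  i=36: O-C = 12 → M
  i=37: V-V =  0 → A
  i=38: O-S = 22 → W
  shifts repeat with period 7: ZMAWMCK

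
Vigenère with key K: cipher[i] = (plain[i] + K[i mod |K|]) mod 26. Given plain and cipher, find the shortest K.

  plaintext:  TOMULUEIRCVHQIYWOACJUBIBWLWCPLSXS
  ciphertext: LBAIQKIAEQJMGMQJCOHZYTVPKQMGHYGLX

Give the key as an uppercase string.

  i= 0: L-T = 18 → S
  i= 1: B-O = 13 → N
  i= 2: A-M = 14 → O
  i= 3: I-U = 14 → O
  i= 4: Q-L =  5 → F
  i= 5: K-U = 16 → Q
  i= 6: I-E =  4 → E
  i= 7: A-I = 18 → S
  i= 8: E-R = 13 → N
  i= 9: Q-C = 14 → O
  i=10: J-V = 14 → O
  i=11: M-H =  5 → F
  i=12: G-Q = 16 → Q
  i=13: M-I =  4 → E
  i=14: Q-Y = 18 → S
  i=15: J-W = 13 → N
  i=16: C-O = 14 → O
  i=17: O-A = 14 → O
  i=18: H-C =  5 → F
  i=19: Z-J = 16 → Q
  i=20: Y-U =  4 → E
  i=21: T-B = 18 → S
  i=22: V-I = 13 → N
  i=23: P-B = 14 → O
  i=24: K-W = 14 → O
  i=25: Q-L =  5 → F
  i=26: M-W = 16 → Q
  i=27: G-C =  4 → E
  i=28: H-P = 18 → S
  i=29: Y-L = 13 → N
  i=30: G-S = 14 → O
  i=31: L-X = 14 → O
  i=32: X-S =  5 → F
  shifts repeat with period 7: SNOOFQE

SNOOFQE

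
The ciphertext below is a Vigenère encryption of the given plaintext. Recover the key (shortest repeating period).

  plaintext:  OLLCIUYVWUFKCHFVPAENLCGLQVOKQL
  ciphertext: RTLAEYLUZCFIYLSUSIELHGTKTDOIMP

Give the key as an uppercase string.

DIAYWENZ

  i= 0: R-O =  3 → D
  i= 1: T-L =  8 → I
  i= 2: L-L =  0 → A
  i= 3: A-C = 24 → Y
  i= 4: E-I = 22 → W
  i= 5: Y-U =  4 → E
  i= 6: L-Y = 13 → N
  i= 7: U-V = 25 → Z
  i= 8: Z-W =  3 → D
  i= 9: C-U =  8 → I
  i=10: F-F =  0 → A
  i=11: I-K = 24 → Y
  i=12: Y-C = 22 → W
  i=13: L-H =  4 → E
  i=14: S-F = 13 → N
  i=15: U-V = 25 → Z
  i=16: S-P =  3 → D
  i=17: I-A =  8 → I
  i=18: E-E =  0 → A
  i=19: L-N = 24 → Y
  i=20: H-L = 22 → W
  i=21: G-C =  4 → E
  i=22: T-G = 13 → N
  i=23: K-L = 25 → Z
  i=24: T-Q =  3 → D
  i=25: D-V =  8 → I
  i=26: O-O =  0 → A
  i=27: I-K = 24 → Y
  i=28: M-Q = 22 → W
  i=29: P-L =  4 → E
  shifts repeat with period 8: DIAYWENZ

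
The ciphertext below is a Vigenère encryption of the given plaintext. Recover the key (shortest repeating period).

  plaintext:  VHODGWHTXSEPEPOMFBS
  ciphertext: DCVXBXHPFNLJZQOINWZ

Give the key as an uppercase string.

  i= 0: D-V =  8 → I
  i= 1: C-H = 21 → V
  i= 2: V-O =  7 → H
  i= 3: X-D = 20 → U
  i= 4: B-G = 21 → V
  i= 5: X-W =  1 → B
  i= 6: H-H =  0 → A
  i= 7: P-T = 22 → W
  i= 8: F-X =  8 → I
  i= 9: N-S = 21 → V
  i=10: L-E =  7 → H
  i=11: J-P = 20 → U
  i=12: Z-E = 21 → V
  i=13: Q-P =  1 → B
  i=14: O-O =  0 → A
  i=15: I-M = 22 → W
  i=16: N-F =  8 → I
  i=17: W-B = 21 → V
  i=18: Z-S =  7 → H
  shifts repeat with period 8: IVHUVBAW

IVHUVBAW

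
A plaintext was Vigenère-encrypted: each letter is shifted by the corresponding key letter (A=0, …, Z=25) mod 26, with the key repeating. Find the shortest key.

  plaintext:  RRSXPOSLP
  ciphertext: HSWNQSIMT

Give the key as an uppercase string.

QBE

  i= 0: H-R = 16 → Q
  i= 1: S-R =  1 → B
  i= 2: W-S =  4 → E
  i= 3: N-X = 16 → Q
  i= 4: Q-P =  1 → B
  i= 5: S-O =  4 → E
  i= 6: I-S = 16 → Q
  i= 7: M-L =  1 → B
  i= 8: T-P =  4 → E
  shifts repeat with period 3: QBE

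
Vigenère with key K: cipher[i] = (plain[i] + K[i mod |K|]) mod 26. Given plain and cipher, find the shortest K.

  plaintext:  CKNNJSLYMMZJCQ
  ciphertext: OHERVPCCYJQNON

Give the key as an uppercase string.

  i= 0: O-C = 12 → M
  i= 1: H-K = 23 → X
  i= 2: E-N = 17 → R
  i= 3: R-N =  4 → E
  i= 4: V-J = 12 → M
  i= 5: P-S = 23 → X
  i= 6: C-L = 17 → R
  i= 7: C-Y =  4 → E
  i= 8: Y-M = 12 → M
  i= 9: J-M = 23 → X
  i=10: Q-Z = 17 → R
  i=11: N-J =  4 → E
  i=12: O-C = 12 → M
  i=13: N-Q = 23 → X
  shifts repeat with period 4: MXRE

MXRE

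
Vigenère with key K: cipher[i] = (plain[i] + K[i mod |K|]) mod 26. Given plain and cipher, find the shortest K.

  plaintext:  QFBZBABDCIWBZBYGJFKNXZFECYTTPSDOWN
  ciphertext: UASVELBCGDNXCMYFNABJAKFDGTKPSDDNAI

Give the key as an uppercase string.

EVRWDLAZ

  i= 0: U-Q =  4 → E
  i= 1: A-F = 21 → V
  i= 2: S-B = 17 → R
  i= 3: V-Z = 22 → W
  i= 4: E-B =  3 → D
  i= 5: L-A = 11 → L
  i= 6: B-B =  0 → A
  i= 7: C-D = 25 → Z
  i= 8: G-C =  4 → E
  i= 9: D-I = 21 → V
  i=10: N-W = 17 → R
  i=11: X-B = 22 → W
  i=12: C-Z =  3 → D
  i=13: M-B = 11 → L
  i=14: Y-Y =  0 → A
  i=15: F-G = 25 → Z
  i=16: N-J =  4 → E
  i=17: A-F = 21 → V
  i=18: B-K = 17 → R
  i=19: J-N = 22 → W
  i=20: A-X =  3 → D
  i=21: K-Z = 11 → L
  i=22: F-F =  0 → A
  i=23: D-E = 25 → Z
  i=24: G-C =  4 → E
  i=25: T-Y = 21 → V
  i=26: K-T = 17 → R
  i=27: P-T = 22 → W
  i=28: S-P =  3 → D
  i=29: D-S = 11 → L
  i=30: D-D =  0 → A
  i=31: N-O = 25 → Z
  i=32: A-W =  4 → E
  i=33: I-N = 21 → V
  shifts repeat with period 8: EVRWDLAZ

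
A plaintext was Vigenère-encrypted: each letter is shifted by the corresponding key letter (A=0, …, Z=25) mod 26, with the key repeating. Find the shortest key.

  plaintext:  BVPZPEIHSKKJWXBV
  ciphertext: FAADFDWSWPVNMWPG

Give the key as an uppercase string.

  i= 0: F-B =  4 → E
  i= 1: A-V =  5 → F
  i= 2: A-P = 11 → L
  i= 3: D-Z =  4 → E
  i= 4: F-P = 16 → Q
  i= 5: D-E = 25 → Z
  i= 6: W-I = 14 → O
  i= 7: S-H = 11 → L
  i= 8: W-S =  4 → E
  i= 9: P-K =  5 → F
  i=10: V-K = 11 → L
  i=11: N-J =  4 → E
  i=12: M-W = 16 → Q
  i=13: W-X = 25 → Z
  i=14: P-B = 14 → O
  i=15: G-V = 11 → L
  shifts repeat with period 8: EFLEQZOL

EFLEQZOL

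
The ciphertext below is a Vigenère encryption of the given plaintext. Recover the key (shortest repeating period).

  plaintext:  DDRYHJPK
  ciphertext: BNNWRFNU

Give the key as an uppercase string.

YKW

  i= 0: B-D = 24 → Y
  i= 1: N-D = 10 → K
  i= 2: N-R = 22 → W
  i= 3: W-Y = 24 → Y
  i= 4: R-H = 10 → K
  i= 5: F-J = 22 → W
  i= 6: N-P = 24 → Y
  i= 7: U-K = 10 → K
  shifts repeat with period 3: YKW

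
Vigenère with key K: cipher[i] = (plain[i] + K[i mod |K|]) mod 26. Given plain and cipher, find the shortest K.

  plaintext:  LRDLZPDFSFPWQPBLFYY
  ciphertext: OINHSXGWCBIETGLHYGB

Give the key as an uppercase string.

  i= 0: O-L =  3 → D
  i= 1: I-R = 17 → R
  i= 2: N-D = 10 → K
  i= 3: H-L = 22 → W
  i= 4: S-Z = 19 → T
  i= 5: X-P =  8 → I
  i= 6: G-D =  3 → D
  i= 7: W-F = 17 → R
  i= 8: C-S = 10 → K
  i= 9: B-F = 22 → W
  i=10: I-P = 19 → T
  i=11: E-W =  8 → I
  i=12: T-Q =  3 → D
  i=13: G-P = 17 → R
  i=14: L-B = 10 → K
  i=15: H-L = 22 → W
  i=16: Y-F = 19 → T
  i=17: G-Y =  8 → I
  i=18: B-Y =  3 → D
  shifts repeat with period 6: DRKWTI

DRKWTI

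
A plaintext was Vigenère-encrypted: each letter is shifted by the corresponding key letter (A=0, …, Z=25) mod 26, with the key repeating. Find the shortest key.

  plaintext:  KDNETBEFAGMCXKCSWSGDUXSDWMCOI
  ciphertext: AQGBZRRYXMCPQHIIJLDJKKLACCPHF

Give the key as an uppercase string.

  i= 0: A-K = 16 → Q
  i= 1: Q-D = 13 → N
  i= 2: G-N = 19 → T
  i= 3: B-E = 23 → X
  i= 4: Z-T =  6 → G
  i= 5: R-B = 16 → Q
  i= 6: R-E = 13 → N
  i= 7: Y-F = 19 → T
  i= 8: X-A = 23 → X
  i= 9: M-G =  6 → G
  i=10: C-M = 16 → Q
  i=11: P-C = 13 → N
  i=12: Q-X = 19 → T
  i=13: H-K = 23 → X
  i=14: I-C =  6 → G
  i=15: I-S = 16 → Q
  i=16: J-W = 13 → N
  i=17: L-S = 19 → T
  i=18: D-G = 23 → X
  i=19: J-D =  6 → G
  i=20: K-U = 16 → Q
  i=21: K-X = 13 → N
  i=22: L-S = 19 → T
  i=23: A-D = 23 → X
  i=24: C-W =  6 → G
  i=25: C-M = 16 → Q
  i=26: P-C = 13 → N
  i=27: H-O = 19 → T
  i=28: F-I = 23 → X
  shifts repeat with period 5: QNTXG

QNTXG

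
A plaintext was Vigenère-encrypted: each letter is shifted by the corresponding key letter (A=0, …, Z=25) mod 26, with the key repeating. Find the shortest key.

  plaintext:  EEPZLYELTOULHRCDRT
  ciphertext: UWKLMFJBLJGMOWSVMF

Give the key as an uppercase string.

QSVMBHF

  i= 0: U-E = 16 → Q
  i= 1: W-E = 18 → S
  i= 2: K-P = 21 → V
  i= 3: L-Z = 12 → M
  i= 4: M-L =  1 → B
  i= 5: F-Y =  7 → H
  i= 6: J-E =  5 → F
  i= 7: B-L = 16 → Q
  i= 8: L-T = 18 → S
  i= 9: J-O = 21 → V
  i=10: G-U = 12 → M
  i=11: M-L =  1 → B
  i=12: O-H =  7 → H
  i=13: W-R =  5 → F
  i=14: S-C = 16 → Q
  i=15: V-D = 18 → S
  i=16: M-R = 21 → V
  i=17: F-T = 12 → M
  shifts repeat with period 7: QSVMBHF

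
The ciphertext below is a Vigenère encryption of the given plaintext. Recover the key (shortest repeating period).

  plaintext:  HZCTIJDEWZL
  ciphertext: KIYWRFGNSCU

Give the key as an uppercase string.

  i= 0: K-H =  3 → D
  i= 1: I-Z =  9 → J
  i= 2: Y-C = 22 → W
  i= 3: W-T =  3 → D
  i= 4: R-I =  9 → J
  i= 5: F-J = 22 → W
  i= 6: G-D =  3 → D
  i= 7: N-E =  9 → J
  i= 8: S-W = 22 → W
  i= 9: C-Z =  3 → D
  i=10: U-L =  9 → J
  shifts repeat with period 3: DJW

DJW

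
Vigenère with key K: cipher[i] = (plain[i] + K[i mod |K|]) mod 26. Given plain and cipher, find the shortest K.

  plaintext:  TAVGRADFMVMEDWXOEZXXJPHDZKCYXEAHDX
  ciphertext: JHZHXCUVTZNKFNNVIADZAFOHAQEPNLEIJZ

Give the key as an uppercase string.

  i= 0: J-T = 16 → Q
  i= 1: H-A =  7 → H
  i= 2: Z-V =  4 → E
  i= 3: H-G =  1 → B
  i= 4: X-R =  6 → G
  i= 5: C-A =  2 → C
  i= 6: U-D = 17 → R
  i= 7: V-F = 16 → Q
  i= 8: T-M =  7 → H
  i= 9: Z-V =  4 → E
  i=10: N-M =  1 → B
  i=11: K-E =  6 → G
  i=12: F-D =  2 → C
  i=13: N-W = 17 → R
  i=14: N-X = 16 → Q
  i=15: V-O =  7 → H
  i=16: I-E =  4 → E
  i=17: A-Z =  1 → B
  i=18: D-X =  6 → G
  i=19: Z-X =  2 → C
  i=20: A-J = 17 → R
  i=21: F-P = 16 → Q
  i=22: O-H =  7 → H
  i=23: H-D =  4 → E
  i=24: A-Z =  1 → B
  i=25: Q-K =  6 → G
  i=26: E-C =  2 → C
  i=27: P-Y = 17 → R
  i=28: N-X = 16 → Q
  i=29: L-E =  7 → H
  i=30: E-A =  4 → E
  i=31: I-H =  1 → B
  i=32: J-D =  6 → G
  i=33: Z-X =  2 → C
  shifts repeat with period 7: QHEBGCR

QHEBGCR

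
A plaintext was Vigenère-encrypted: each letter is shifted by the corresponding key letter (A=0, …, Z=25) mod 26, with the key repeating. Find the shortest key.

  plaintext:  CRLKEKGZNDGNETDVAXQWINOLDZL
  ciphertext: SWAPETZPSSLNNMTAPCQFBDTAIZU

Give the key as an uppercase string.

QFPFAJT

  i= 0: S-C = 16 → Q
  i= 1: W-R =  5 → F
  i= 2: A-L = 15 → P
  i= 3: P-K =  5 → F
  i= 4: E-E =  0 → A
  i= 5: T-K =  9 → J
  i= 6: Z-G = 19 → T
  i= 7: P-Z = 16 → Q
  i= 8: S-N =  5 → F
  i= 9: S-D = 15 → P
  i=10: L-G =  5 → F
  i=11: N-N =  0 → A
  i=12: N-E =  9 → J
  i=13: M-T = 19 → T
  i=14: T-D = 16 → Q
  i=15: A-V =  5 → F
  i=16: P-A = 15 → P
  i=17: C-X =  5 → F
  i=18: Q-Q =  0 → A
  i=19: F-W =  9 → J
  i=20: B-I = 19 → T
  i=21: D-N = 16 → Q
  i=22: T-O =  5 → F
  i=23: A-L = 15 → P
  i=24: I-D =  5 → F
  i=25: Z-Z =  0 → A
  i=26: U-L =  9 → J
  shifts repeat with period 7: QFPFAJT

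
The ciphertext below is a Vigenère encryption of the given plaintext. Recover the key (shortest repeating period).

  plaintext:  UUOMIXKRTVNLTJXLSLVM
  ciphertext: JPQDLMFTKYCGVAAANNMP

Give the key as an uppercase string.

PVCRD

  i= 0: J-U = 15 → P
  i= 1: P-U = 21 → V
  i= 2: Q-O =  2 → C
  i= 3: D-M = 17 → R
  i= 4: L-I =  3 → D
  i= 5: M-X = 15 → P
  i= 6: F-K = 21 → V
  i= 7: T-R =  2 → C
  i= 8: K-T = 17 → R
  i= 9: Y-V =  3 → D
  i=10: C-N = 15 → P
  i=11: G-L = 21 → V
  i=12: V-T =  2 → C
  i=13: A-J = 17 → R
  i=14: A-X =  3 → D
  i=15: A-L = 15 → P
  i=16: N-S = 21 → V
  i=17: N-L =  2 → C
  i=18: M-V = 17 → R
  i=19: P-M =  3 → D
  shifts repeat with period 5: PVCRD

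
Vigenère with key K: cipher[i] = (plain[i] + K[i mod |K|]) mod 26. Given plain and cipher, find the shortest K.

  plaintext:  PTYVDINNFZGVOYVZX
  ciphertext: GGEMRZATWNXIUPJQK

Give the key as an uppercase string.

  i= 0: G-P = 17 → R
  i= 1: G-T = 13 → N
  i= 2: E-Y =  6 → G
  i= 3: M-V = 17 → R
  i= 4: R-D = 14 → O
  i= 5: Z-I = 17 → R
  i= 6: A-N = 13 → N
  i= 7: T-N =  6 → G
  i= 8: W-F = 17 → R
  i= 9: N-Z = 14 → O
  i=10: X-G = 17 → R
  i=11: I-V = 13 → N
  i=12: U-O =  6 → G
  i=13: P-Y = 17 → R
  i=14: J-V = 14 → O
  i=15: Q-Z = 17 → R
  i=16: K-X = 13 → N
  shifts repeat with period 5: RNGRO

RNGRO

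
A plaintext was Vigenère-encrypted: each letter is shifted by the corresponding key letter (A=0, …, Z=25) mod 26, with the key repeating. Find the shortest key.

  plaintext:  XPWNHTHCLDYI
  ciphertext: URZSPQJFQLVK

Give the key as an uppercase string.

  i= 0: U-X = 23 → X
  i= 1: R-P =  2 → C
  i= 2: Z-W =  3 → D
  i= 3: S-N =  5 → F
  i= 4: P-H =  8 → I
  i= 5: Q-T = 23 → X
  i= 6: J-H =  2 → C
  i= 7: F-C =  3 → D
  i= 8: Q-L =  5 → F
  i= 9: L-D =  8 → I
  i=10: V-Y = 23 → X
  i=11: K-I =  2 → C
  shifts repeat with period 5: XCDFI

XCDFI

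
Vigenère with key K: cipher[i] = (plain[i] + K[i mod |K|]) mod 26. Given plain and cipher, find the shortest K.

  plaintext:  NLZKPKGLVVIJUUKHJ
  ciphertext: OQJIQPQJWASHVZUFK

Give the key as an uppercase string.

  i= 0: O-N =  1 → B
  i= 1: Q-L =  5 → F
  i= 2: J-Z = 10 → K
  i= 3: I-K = 24 → Y
  i= 4: Q-P =  1 → B
  i= 5: P-K =  5 → F
  i= 6: Q-G = 10 → K
  i= 7: J-L = 24 → Y
  i= 8: W-V =  1 → B
  i= 9: A-V =  5 → F
  i=10: S-I = 10 → K
  i=11: H-J = 24 → Y
  i=12: V-U =  1 → B
  i=13: Z-U =  5 → F
  i=14: U-K = 10 → K
  i=15: F-H = 24 → Y
  i=16: K-J =  1 → B
  shifts repeat with period 4: BFKY

BFKY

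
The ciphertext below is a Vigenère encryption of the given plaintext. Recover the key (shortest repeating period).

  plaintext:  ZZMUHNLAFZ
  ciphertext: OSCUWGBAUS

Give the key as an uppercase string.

  i= 0: O-Z = 15 → P
  i= 1: S-Z = 19 → T
  i= 2: C-M = 16 → Q
  i= 3: U-U =  0 → A
  i= 4: W-H = 15 → P
  i= 5: G-N = 19 → T
  i= 6: B-L = 16 → Q
  i= 7: A-A =  0 → A
  i= 8: U-F = 15 → P
  i= 9: S-Z = 19 → T
  shifts repeat with period 4: PTQA

PTQA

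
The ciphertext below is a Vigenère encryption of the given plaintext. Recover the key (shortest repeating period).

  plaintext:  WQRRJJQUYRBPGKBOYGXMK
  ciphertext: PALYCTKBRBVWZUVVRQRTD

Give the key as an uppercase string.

TKUH

  i= 0: P-W = 19 → T
  i= 1: A-Q = 10 → K
  i= 2: L-R = 20 → U
  i= 3: Y-R =  7 → H
  i= 4: C-J = 19 → T
  i= 5: T-J = 10 → K
  i= 6: K-Q = 20 → U
  i= 7: B-U =  7 → H
  i= 8: R-Y = 19 → T
  i= 9: B-R = 10 → K
  i=10: V-B = 20 → U
  i=11: W-P =  7 → H
  i=12: Z-G = 19 → T
  i=13: U-K = 10 → K
  i=14: V-B = 20 → U
  i=15: V-O =  7 → H
  i=16: R-Y = 19 → T
  i=17: Q-G = 10 → K
  i=18: R-X = 20 → U
  i=19: T-M =  7 → H
  i=20: D-K = 19 → T
  shifts repeat with period 4: TKUH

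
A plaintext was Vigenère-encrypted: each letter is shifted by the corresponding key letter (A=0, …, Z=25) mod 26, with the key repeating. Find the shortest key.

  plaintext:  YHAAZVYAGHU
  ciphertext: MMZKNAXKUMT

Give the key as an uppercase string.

  i= 0: M-Y = 14 → O
  i= 1: M-H =  5 → F
  i= 2: Z-A = 25 → Z
  i= 3: K-A = 10 → K
  i= 4: N-Z = 14 → O
  i= 5: A-V =  5 → F
  i= 6: X-Y = 25 → Z
  i= 7: K-A = 10 → K
  i= 8: U-G = 14 → O
  i= 9: M-H =  5 → F
  i=10: T-U = 25 → Z
  shifts repeat with period 4: OFZK

OFZK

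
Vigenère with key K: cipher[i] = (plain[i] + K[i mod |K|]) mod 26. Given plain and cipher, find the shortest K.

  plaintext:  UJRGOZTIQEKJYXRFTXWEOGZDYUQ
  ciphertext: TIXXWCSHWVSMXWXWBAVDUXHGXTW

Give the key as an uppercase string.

  i= 0: T-U = 25 → Z
  i= 1: I-J = 25 → Z
  i= 2: X-R =  6 → G
  i= 3: X-G = 17 → R
  i= 4: W-O =  8 → I
  i= 5: C-Z =  3 → D
  i= 6: S-T = 25 → Z
  i= 7: H-I = 25 → Z
  i= 8: W-Q =  6 → G
  i= 9: V-E = 17 → R
  i=10: S-K =  8 → I
  i=11: M-J =  3 → D
  i=12: X-Y = 25 → Z
  i=13: W-X = 25 → Z
  i=14: X-R =  6 → G
  i=15: W-F = 17 → R
  i=16: B-T =  8 → I
  i=17: A-X =  3 → D
  i=18: V-W = 25 → Z
  i=19: D-E = 25 → Z
  i=20: U-O =  6 → G
  i=21: X-G = 17 → R
  i=22: H-Z =  8 → I
  i=23: G-D =  3 → D
  i=24: X-Y = 25 → Z
  i=25: T-U = 25 → Z
  i=26: W-Q =  6 → G
  shifts repeat with period 6: ZZGRID

ZZGRID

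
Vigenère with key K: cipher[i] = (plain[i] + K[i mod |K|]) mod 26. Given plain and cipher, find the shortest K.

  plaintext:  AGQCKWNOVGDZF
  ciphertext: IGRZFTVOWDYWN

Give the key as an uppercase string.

  i= 0: I-A =  8 → I
  i= 1: G-G =  0 → A
  i= 2: R-Q =  1 → B
  i= 3: Z-C = 23 → X
  i= 4: F-K = 21 → V
  i= 5: T-W = 23 → X
  i= 6: V-N =  8 → I
  i= 7: O-O =  0 → A
  i= 8: W-V =  1 → B
  i= 9: D-G = 23 → X
  i=10: Y-D = 21 → V
  i=11: W-Z = 23 → X
  i=12: N-F =  8 → I
  shifts repeat with period 6: IABXVX

IABXVX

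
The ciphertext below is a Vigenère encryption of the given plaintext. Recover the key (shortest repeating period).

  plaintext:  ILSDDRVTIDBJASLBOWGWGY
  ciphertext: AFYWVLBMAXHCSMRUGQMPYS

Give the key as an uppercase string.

  i= 0: A-I = 18 → S
  i= 1: F-L = 20 → U
  i= 2: Y-S =  6 → G
  i= 3: W-D = 19 → T
  i= 4: V-D = 18 → S
  i= 5: L-R = 20 → U
  i= 6: B-V =  6 → G
  i= 7: M-T = 19 → T
  i= 8: A-I = 18 → S
  i= 9: X-D = 20 → U
  i=10: H-B =  6 → G
  i=11: C-J = 19 → T
  i=12: S-A = 18 → S
  i=13: M-S = 20 → U
  i=14: R-L =  6 → G
  i=15: U-B = 19 → T
  i=16: G-O = 18 → S
  i=17: Q-W = 20 → U
  i=18: M-G =  6 → G
  i=19: P-W = 19 → T
  i=20: Y-G = 18 → S
  i=21: S-Y = 20 → U
  shifts repeat with period 4: SUGT

SUGT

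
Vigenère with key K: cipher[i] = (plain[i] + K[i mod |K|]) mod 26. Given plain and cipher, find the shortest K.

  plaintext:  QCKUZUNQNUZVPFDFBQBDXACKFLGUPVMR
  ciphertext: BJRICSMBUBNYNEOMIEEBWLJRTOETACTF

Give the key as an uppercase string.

  i= 0: B-Q = 11 → L
  i= 1: J-C =  7 → H
  i= 2: R-K =  7 → H
  i= 3: I-U = 14 → O
  i= 4: C-Z =  3 → D
  i= 5: S-U = 24 → Y
  i= 6: M-N = 25 → Z
  i= 7: B-Q = 11 → L
  i= 8: U-N =  7 → H
  i= 9: B-U =  7 → H
  i=10: N-Z = 14 → O
  i=11: Y-V =  3 → D
  i=12: N-P = 24 → Y
  i=13: E-F = 25 → Z
  i=14: O-D = 11 → L
  i=15: M-F =  7 → H
  i=16: I-B =  7 → H
  i=17: E-Q = 14 → O
  i=18: E-B =  3 → D
  i=19: B-D = 24 → Y
  i=20: W-X = 25 → Z
  i=21: L-A = 11 → L
  i=22: J-C =  7 → H
  i=23: R-K =  7 → H
  i=24: T-F = 14 → O
  i=25: O-L =  3 → D
  i=26: E-G = 24 → Y
  i=27: T-U = 25 → Z
  i=28: A-P = 11 → L
  i=29: C-V =  7 → H
  i=30: T-M =  7 → H
  i=31: F-R = 14 → O
  shifts repeat with period 7: LHHODYZ

LHHODYZ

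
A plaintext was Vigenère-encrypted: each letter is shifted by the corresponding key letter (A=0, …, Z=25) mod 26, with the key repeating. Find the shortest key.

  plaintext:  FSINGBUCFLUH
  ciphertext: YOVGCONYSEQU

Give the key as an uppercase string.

  i= 0: Y-F = 19 → T
  i= 1: O-S = 22 → W
  i= 2: V-I = 13 → N
  i= 3: G-N = 19 → T
  i= 4: C-G = 22 → W
  i= 5: O-B = 13 → N
  i= 6: N-U = 19 → T
  i= 7: Y-C = 22 → W
  i= 8: S-F = 13 → N
  i= 9: E-L = 19 → T
  i=10: Q-U = 22 → W
  i=11: U-H = 13 → N
  shifts repeat with period 3: TWN

TWN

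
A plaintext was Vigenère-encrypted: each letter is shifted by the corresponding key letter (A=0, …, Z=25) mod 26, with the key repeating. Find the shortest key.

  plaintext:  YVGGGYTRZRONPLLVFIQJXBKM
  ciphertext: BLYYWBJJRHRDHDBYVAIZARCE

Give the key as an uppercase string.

DQSSQ

  i= 0: B-Y =  3 → D
  i= 1: L-V = 16 → Q
  i= 2: Y-G = 18 → S
  i= 3: Y-G = 18 → S
  i= 4: W-G = 16 → Q
  i= 5: B-Y =  3 → D
  i= 6: J-T = 16 → Q
  i= 7: J-R = 18 → S
  i= 8: R-Z = 18 → S
  i= 9: H-R = 16 → Q
  i=10: R-O =  3 → D
  i=11: D-N = 16 → Q
  i=12: H-P = 18 → S
  i=13: D-L = 18 → S
  i=14: B-L = 16 → Q
  i=15: Y-V =  3 → D
  i=16: V-F = 16 → Q
  i=17: A-I = 18 → S
  i=18: I-Q = 18 → S
  i=19: Z-J = 16 → Q
  i=20: A-X =  3 → D
  i=21: R-B = 16 → Q
  i=22: C-K = 18 → S
  i=23: E-M = 18 → S
  shifts repeat with period 5: DQSSQ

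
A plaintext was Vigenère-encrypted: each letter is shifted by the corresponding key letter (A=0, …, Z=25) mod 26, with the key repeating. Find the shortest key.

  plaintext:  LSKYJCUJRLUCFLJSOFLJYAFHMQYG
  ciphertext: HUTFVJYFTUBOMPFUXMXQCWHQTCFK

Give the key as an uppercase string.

  i= 0: H-L = 22 → W
  i= 1: U-S =  2 → C
  i= 2: T-K =  9 → J
  i= 3: F-Y =  7 → H
  i= 4: V-J = 12 → M
  i= 5: J-C =  7 → H
  i= 6: Y-U =  4 → E
  i= 7: F-J = 22 → W
  i= 8: T-R =  2 → C
  i= 9: U-L =  9 → J
  i=10: B-U =  7 → H
  i=11: O-C = 12 → M
  i=12: M-F =  7 → H
  i=13: P-L =  4 → E
  i=14: F-J = 22 → W
  i=15: U-S =  2 → C
  i=16: X-O =  9 → J
  i=17: M-F =  7 → H
  i=18: X-L = 12 → M
  i=19: Q-J =  7 → H
  i=20: C-Y =  4 → E
  i=21: W-A = 22 → W
  i=22: H-F =  2 → C
  i=23: Q-H =  9 → J
  i=24: T-M =  7 → H
  i=25: C-Q = 12 → M
  i=26: F-Y =  7 → H
  i=27: K-G =  4 → E
  shifts repeat with period 7: WCJHMHE

WCJHMHE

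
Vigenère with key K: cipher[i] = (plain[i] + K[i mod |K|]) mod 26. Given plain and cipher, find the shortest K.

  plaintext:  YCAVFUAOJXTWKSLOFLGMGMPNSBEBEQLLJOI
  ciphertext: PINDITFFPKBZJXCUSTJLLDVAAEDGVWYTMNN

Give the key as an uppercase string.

  i= 0: P-Y = 17 → R
  i= 1: I-C =  6 → G
  i= 2: N-A = 13 → N
  i= 3: D-V =  8 → I
  i= 4: I-F =  3 → D
  i= 5: T-U = 25 → Z
  i= 6: F-A =  5 → F
  i= 7: F-O = 17 → R
  i= 8: P-J =  6 → G
  i= 9: K-X = 13 → N
  i=10: B-T =  8 → I
  i=11: Z-W =  3 → D
  i=12: J-K = 25 → Z
  i=13: X-S =  5 → F
  i=14: C-L = 17 → R
  i=15: U-O =  6 → G
  i=16: S-F = 13 → N
  i=17: T-L =  8 → I
  i=18: J-G =  3 → D
  i=19: L-M = 25 → Z
  i=20: L-G =  5 → F
  i=21: D-M = 17 → R
  i=22: V-P =  6 → G
  i=23: A-N = 13 → N
  i=24: A-S =  8 → I
  i=25: E-B =  3 → D
  i=26: D-E = 25 → Z
  i=27: G-B =  5 → F
  i=28: V-E = 17 → R
  i=29: W-Q =  6 → G
  i=30: Y-L = 13 → N
  i=31: T-L =  8 → I
  i=32: M-J =  3 → D
  i=33: N-O = 25 → Z
  i=34: N-I =  5 → F
  shifts repeat with period 7: RGNIDZF

RGNIDZF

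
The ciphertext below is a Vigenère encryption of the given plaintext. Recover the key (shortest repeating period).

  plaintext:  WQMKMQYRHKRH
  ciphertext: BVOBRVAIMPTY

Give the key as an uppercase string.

FFCR

  i= 0: B-W =  5 → F
  i= 1: V-Q =  5 → F
  i= 2: O-M =  2 → C
  i= 3: B-K = 17 → R
  i= 4: R-M =  5 → F
  i= 5: V-Q =  5 → F
  i= 6: A-Y =  2 → C
  i= 7: I-R = 17 → R
  i= 8: M-H =  5 → F
  i= 9: P-K =  5 → F
  i=10: T-R =  2 → C
  i=11: Y-H = 17 → R
  shifts repeat with period 4: FFCR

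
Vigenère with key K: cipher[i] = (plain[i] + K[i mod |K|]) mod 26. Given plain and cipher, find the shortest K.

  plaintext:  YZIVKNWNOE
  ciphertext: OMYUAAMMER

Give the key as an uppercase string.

QNQZ

  i= 0: O-Y = 16 → Q
  i= 1: M-Z = 13 → N
  i= 2: Y-I = 16 → Q
  i= 3: U-V = 25 → Z
  i= 4: A-K = 16 → Q
  i= 5: A-N = 13 → N
  i= 6: M-W = 16 → Q
  i= 7: M-N = 25 → Z
  i= 8: E-O = 16 → Q
  i= 9: R-E = 13 → N
  shifts repeat with period 4: QNQZ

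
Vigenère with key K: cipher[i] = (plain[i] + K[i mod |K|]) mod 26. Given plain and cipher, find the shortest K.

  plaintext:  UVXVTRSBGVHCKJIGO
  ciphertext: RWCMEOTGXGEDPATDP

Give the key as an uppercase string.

XBFRL

  i= 0: R-U = 23 → X
  i= 1: W-V =  1 → B
  i= 2: C-X =  5 → F
  i= 3: M-V = 17 → R
  i= 4: E-T = 11 → L
  i= 5: O-R = 23 → X
  i= 6: T-S =  1 → B
  i= 7: G-B =  5 → F
  i= 8: X-G = 17 → R
  i= 9: G-V = 11 → L
  i=10: E-H = 23 → X
  i=11: D-C =  1 → B
  i=12: P-K =  5 → F
  i=13: A-J = 17 → R
  i=14: T-I = 11 → L
  i=15: D-G = 23 → X
  i=16: P-O =  1 → B
  shifts repeat with period 5: XBFRL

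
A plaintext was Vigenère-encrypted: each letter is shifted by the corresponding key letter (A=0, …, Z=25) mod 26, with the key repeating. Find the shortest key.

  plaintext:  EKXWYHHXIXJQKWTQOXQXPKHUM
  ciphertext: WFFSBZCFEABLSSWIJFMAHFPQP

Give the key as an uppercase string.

  i= 0: W-E = 18 → S
  i= 1: F-K = 21 → V
  i= 2: F-X =  8 → I
  i= 3: S-W = 22 → W
  i= 4: B-Y =  3 → D
  i= 5: Z-H = 18 → S
  i= 6: C-H = 21 → V
  i= 7: F-X =  8 → I
  i= 8: E-I = 22 → W
  i= 9: A-X =  3 → D
  i=10: B-J = 18 → S
  i=11: L-Q = 21 → V
  i=12: S-K =  8 → I
  i=13: S-W = 22 → W
  i=14: W-T =  3 → D
  i=15: I-Q = 18 → S
  i=16: J-O = 21 → V
  i=17: F-X =  8 → I
  i=18: M-Q = 22 → W
  i=19: A-X =  3 → D
  i=20: H-P = 18 → S
  i=21: F-K = 21 → V
  i=22: P-H =  8 → I
  i=23: Q-U = 22 → W
  i=24: P-M =  3 → D
  shifts repeat with period 5: SVIWD

SVIWD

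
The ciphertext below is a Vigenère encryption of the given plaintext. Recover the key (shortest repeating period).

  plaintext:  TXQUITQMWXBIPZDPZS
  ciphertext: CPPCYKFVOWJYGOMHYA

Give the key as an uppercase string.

  i= 0: C-T =  9 → J
  i= 1: P-X = 18 → S
  i= 2: P-Q = 25 → Z
  i= 3: C-U =  8 → I
  i= 4: Y-I = 16 → Q
  i= 5: K-T = 17 → R
  i= 6: F-Q = 15 → P
  i= 7: V-M =  9 → J
  i= 8: O-W = 18 → S
  i= 9: W-X = 25 → Z
  i=10: J-B =  8 → I
  i=11: Y-I = 16 → Q
  i=12: G-P = 17 → R
  i=13: O-Z = 15 → P
  i=14: M-D =  9 → J
  i=15: H-P = 18 → S
  i=16: Y-Z = 25 → Z
  i=17: A-S =  8 → I
  shifts repeat with period 7: JSZIQRP

JSZIQRP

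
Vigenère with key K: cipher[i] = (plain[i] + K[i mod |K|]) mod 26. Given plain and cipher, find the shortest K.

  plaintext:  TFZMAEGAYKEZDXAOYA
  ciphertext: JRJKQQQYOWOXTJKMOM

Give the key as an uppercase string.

QMKY

  i= 0: J-T = 16 → Q
  i= 1: R-F = 12 → M
  i= 2: J-Z = 10 → K
  i= 3: K-M = 24 → Y
  i= 4: Q-A = 16 → Q
  i= 5: Q-E = 12 → M
  i= 6: Q-G = 10 → K
  i= 7: Y-A = 24 → Y
  i= 8: O-Y = 16 → Q
  i= 9: W-K = 12 → M
  i=10: O-E = 10 → K
  i=11: X-Z = 24 → Y
  i=12: T-D = 16 → Q
  i=13: J-X = 12 → M
  i=14: K-A = 10 → K
  i=15: M-O = 24 → Y
  i=16: O-Y = 16 → Q
  i=17: M-A = 12 → M
  shifts repeat with period 4: QMKY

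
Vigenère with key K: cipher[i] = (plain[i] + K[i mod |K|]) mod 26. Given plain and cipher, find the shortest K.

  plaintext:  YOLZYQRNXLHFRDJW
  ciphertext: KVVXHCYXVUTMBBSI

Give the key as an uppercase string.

  i= 0: K-Y = 12 → M
  i= 1: V-O =  7 → H
  i= 2: V-L = 10 → K
  i= 3: X-Z = 24 → Y
  i= 4: H-Y =  9 → J
  i= 5: C-Q = 12 → M
  i= 6: Y-R =  7 → H
  i= 7: X-N = 10 → K
  i= 8: V-X = 24 → Y
  i= 9: U-L =  9 → J
  i=10: T-H = 12 → M
  i=11: M-F =  7 → H
  i=12: B-R = 10 → K
  i=13: B-D = 24 → Y
  i=14: S-J =  9 → J
  i=15: I-W = 12 → M
  shifts repeat with period 5: MHKYJ

MHKYJ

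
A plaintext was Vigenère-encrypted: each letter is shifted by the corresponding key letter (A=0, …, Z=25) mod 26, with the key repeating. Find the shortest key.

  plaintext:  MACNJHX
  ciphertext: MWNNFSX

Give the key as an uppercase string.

AWL

  i= 0: M-M =  0 → A
  i= 1: W-A = 22 → W
  i= 2: N-C = 11 → L
  i= 3: N-N =  0 → A
  i= 4: F-J = 22 → W
  i= 5: S-H = 11 → L
  i= 6: X-X =  0 → A
  shifts repeat with period 3: AWL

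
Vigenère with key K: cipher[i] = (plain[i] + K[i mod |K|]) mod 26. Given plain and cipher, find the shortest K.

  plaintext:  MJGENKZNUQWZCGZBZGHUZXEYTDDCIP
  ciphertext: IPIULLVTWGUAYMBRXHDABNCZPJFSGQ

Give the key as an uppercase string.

  i= 0: I-M = 22 → W
  i= 1: P-J =  6 → G
  i= 2: I-G =  2 → C
  i= 3: U-E = 16 → Q
  i= 4: L-N = 24 → Y
  i= 5: L-K =  1 → B
  i= 6: V-Z = 22 → W
  i= 7: T-N =  6 → G
  i= 8: W-U =  2 → C
  i= 9: G-Q = 16 → Q
  i=10: U-W = 24 → Y
  i=11: A-Z =  1 → B
  i=12: Y-C = 22 → W
  i=13: M-G =  6 → G
  i=14: B-Z =  2 → C
  i=15: R-B = 16 → Q
  i=16: X-Z = 24 → Y
  i=17: H-G =  1 → B
  i=18: D-H = 22 → W
  i=19: A-U =  6 → G
  i=20: B-Z =  2 → C
  i=21: N-X = 16 → Q
  i=22: C-E = 24 → Y
  i=23: Z-Y =  1 → B
  i=24: P-T = 22 → W
  i=25: J-D =  6 → G
  i=26: F-D =  2 → C
  i=27: S-C = 16 → Q
  i=28: G-I = 24 → Y
  i=29: Q-P =  1 → B
  shifts repeat with period 6: WGCQYB

WGCQYB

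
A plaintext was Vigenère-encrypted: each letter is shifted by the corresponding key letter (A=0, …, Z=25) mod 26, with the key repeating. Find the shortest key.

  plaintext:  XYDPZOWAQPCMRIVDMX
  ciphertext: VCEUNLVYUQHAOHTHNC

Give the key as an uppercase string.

YEBFOXZ

  i= 0: V-X = 24 → Y
  i= 1: C-Y =  4 → E
  i= 2: E-D =  1 → B
  i= 3: U-P =  5 → F
  i= 4: N-Z = 14 → O
  i= 5: L-O = 23 → X
  i= 6: V-W = 25 → Z
  i= 7: Y-A = 24 → Y
  i= 8: U-Q =  4 → E
  i= 9: Q-P =  1 → B
  i=10: H-C =  5 → F
  i=11: A-M = 14 → O
  i=12: O-R = 23 → X
  i=13: H-I = 25 → Z
  i=14: T-V = 24 → Y
  i=15: H-D =  4 → E
  i=16: N-M =  1 → B
  i=17: C-X =  5 → F
  shifts repeat with period 7: YEBFOXZ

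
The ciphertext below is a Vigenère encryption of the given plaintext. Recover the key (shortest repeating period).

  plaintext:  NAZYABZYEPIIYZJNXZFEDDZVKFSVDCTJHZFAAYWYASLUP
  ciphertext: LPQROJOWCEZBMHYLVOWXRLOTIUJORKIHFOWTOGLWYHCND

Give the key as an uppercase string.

  i= 0: L-N = 24 → Y
  i= 1: P-A = 15 → P
  i= 2: Q-Z = 17 → R
  i= 3: R-Y = 19 → T
  i= 4: O-A = 14 → O
  i= 5: J-B =  8 → I
  i= 6: O-Z = 15 → P
  i= 7: W-Y = 24 → Y
  i= 8: C-E = 24 → Y
  i= 9: E-P = 15 → P
  i=10: Z-I = 17 → R
  i=11: B-I = 19 → T
  i=12: M-Y = 14 → O
  i=13: H-Z =  8 → I
  i=14: Y-J = 15 → P
  i=15: L-N = 24 → Y
  i=16: V-X = 24 → Y
  i=17: O-Z = 15 → P
  i=18: W-F = 17 → R
  i=19: X-E = 19 → T
  i=20: R-D = 14 → O
  i=21: L-D =  8 → I
  i=22: O-Z = 15 → P
  i=23: T-V = 24 → Y
  i=24: I-K = 24 → Y
  i=25: U-F = 15 → P
  i=26: J-S = 17 → R
  i=27: O-V = 19 → T
  i=28: R-D = 14 → O
  i=29: K-C =  8 → I
  i=30: I-T = 15 → P
  i=31: H-J = 24 → Y
  i=32: F-H = 24 → Y
  i=33: O-Z = 15 → P
  i=34: W-F = 17 → R
  i=35: T-A = 19 → T
  i=36: O-A = 14 → O
  i=37: G-Y =  8 → I
  i=38: L-W = 15 → P
  i=39: W-Y = 24 → Y
  i=40: Y-A = 24 → Y
  i=41: H-S = 15 → P
  i=42: C-L = 17 → R
  i=43: N-U = 19 → T
  i=44: D-P = 14 → O
  shifts repeat with period 8: YPRTOIPY

YPRTOIPY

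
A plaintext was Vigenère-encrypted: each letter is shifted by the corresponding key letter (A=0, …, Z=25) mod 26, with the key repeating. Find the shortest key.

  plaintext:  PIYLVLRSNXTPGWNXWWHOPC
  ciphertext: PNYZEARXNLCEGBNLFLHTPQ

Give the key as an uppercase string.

AFAOJP

  i= 0: P-P =  0 → A
  i= 1: N-I =  5 → F
  i= 2: Y-Y =  0 → A
  i= 3: Z-L = 14 → O
  i= 4: E-V =  9 → J
  i= 5: A-L = 15 → P
  i= 6: R-R =  0 → A
  i= 7: X-S =  5 → F
  i= 8: N-N =  0 → A
  i= 9: L-X = 14 → O
  i=10: C-T =  9 → J
  i=11: E-P = 15 → P
  i=12: G-G =  0 → A
  i=13: B-W =  5 → F
  i=14: N-N =  0 → A
  i=15: L-X = 14 → O
  i=16: F-W =  9 → J
  i=17: L-W = 15 → P
  i=18: H-H =  0 → A
  i=19: T-O =  5 → F
  i=20: P-P =  0 → A
  i=21: Q-C = 14 → O
  shifts repeat with period 6: AFAOJP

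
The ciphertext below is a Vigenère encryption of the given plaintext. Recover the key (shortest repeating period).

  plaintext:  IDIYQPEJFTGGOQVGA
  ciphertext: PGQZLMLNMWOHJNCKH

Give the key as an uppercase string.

HDIBVXHE

  i= 0: P-I =  7 → H
  i= 1: G-D =  3 → D
  i= 2: Q-I =  8 → I
  i= 3: Z-Y =  1 → B
  i= 4: L-Q = 21 → V
  i= 5: M-P = 23 → X
  i= 6: L-E =  7 → H
  i= 7: N-J =  4 → E
  i= 8: M-F =  7 → H
  i= 9: W-T =  3 → D
  i=10: O-G =  8 → I
  i=11: H-G =  1 → B
  i=12: J-O = 21 → V
  i=13: N-Q = 23 → X
  i=14: C-V =  7 → H
  i=15: K-G =  4 → E
  i=16: H-A =  7 → H
  shifts repeat with period 8: HDIBVXHE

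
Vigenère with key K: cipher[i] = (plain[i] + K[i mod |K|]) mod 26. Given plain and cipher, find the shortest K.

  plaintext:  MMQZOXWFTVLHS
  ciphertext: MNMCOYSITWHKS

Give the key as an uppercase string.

  i= 0: M-M =  0 → A
  i= 1: N-M =  1 → B
  i= 2: M-Q = 22 → W
  i= 3: C-Z =  3 → D
  i= 4: O-O =  0 → A
  i= 5: Y-X =  1 → B
  i= 6: S-W = 22 → W
  i= 7: I-F =  3 → D
  i= 8: T-T =  0 → A
  i= 9: W-V =  1 → B
  i=10: H-L = 22 → W
  i=11: K-H =  3 → D
  i=12: S-S =  0 → A
  shifts repeat with period 4: ABWD

ABWD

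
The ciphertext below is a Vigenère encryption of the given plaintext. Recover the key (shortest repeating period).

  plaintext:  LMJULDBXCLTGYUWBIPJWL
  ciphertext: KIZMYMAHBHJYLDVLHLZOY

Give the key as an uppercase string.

  i= 0: K-L = 25 → Z
  i= 1: I-M = 22 → W
  i= 2: Z-J = 16 → Q
  i= 3: M-U = 18 → S
  i= 4: Y-L = 13 → N
  i= 5: M-D =  9 → J
  i= 6: A-B = 25 → Z
  i= 7: H-X = 10 → K
  i= 8: B-C = 25 → Z
  i= 9: H-L = 22 → W
  i=10: J-T = 16 → Q
  i=11: Y-G = 18 → S
  i=12: L-Y = 13 → N
  i=13: D-U =  9 → J
  i=14: V-W = 25 → Z
  i=15: L-B = 10 → K
  i=16: H-I = 25 → Z
  i=17: L-P = 22 → W
  i=18: Z-J = 16 → Q
  i=19: O-W = 18 → S
  i=20: Y-L = 13 → N
  shifts repeat with period 8: ZWQSNJZK

ZWQSNJZK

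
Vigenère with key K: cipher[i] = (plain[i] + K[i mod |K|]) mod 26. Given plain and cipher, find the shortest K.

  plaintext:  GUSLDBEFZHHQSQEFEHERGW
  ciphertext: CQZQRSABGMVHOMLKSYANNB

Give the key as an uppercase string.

WWHFOR

  i= 0: C-G = 22 → W
  i= 1: Q-U = 22 → W
  i= 2: Z-S =  7 → H
  i= 3: Q-L =  5 → F
  i= 4: R-D = 14 → O
  i= 5: S-B = 17 → R
  i= 6: A-E = 22 → W
  i= 7: B-F = 22 → W
  i= 8: G-Z =  7 → H
  i= 9: M-H =  5 → F
  i=10: V-H = 14 → O
  i=11: H-Q = 17 → R
  i=12: O-S = 22 → W
  i=13: M-Q = 22 → W
  i=14: L-E =  7 → H
  i=15: K-F =  5 → F
  i=16: S-E = 14 → O
  i=17: Y-H = 17 → R
  i=18: A-E = 22 → W
  i=19: N-R = 22 → W
  i=20: N-G =  7 → H
  i=21: B-W =  5 → F
  shifts repeat with period 6: WWHFOR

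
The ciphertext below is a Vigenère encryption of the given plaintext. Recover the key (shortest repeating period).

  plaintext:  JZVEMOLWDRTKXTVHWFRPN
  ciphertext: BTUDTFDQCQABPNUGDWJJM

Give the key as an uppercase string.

  i= 0: B-J = 18 → S
  i= 1: T-Z = 20 → U
  i= 2: U-V = 25 → Z
  i= 3: D-E = 25 → Z
  i= 4: T-M =  7 → H
  i= 5: F-O = 17 → R
  i= 6: D-L = 18 → S
  i= 7: Q-W = 20 → U
  i= 8: C-D = 25 → Z
  i= 9: Q-R = 25 → Z
  i=10: A-T =  7 → H
  i=11: B-K = 17 → R
  i=12: P-X = 18 → S
  i=13: N-T = 20 → U
  i=14: U-V = 25 → Z
  i=15: G-H = 25 → Z
  i=16: D-W =  7 → H
  i=17: W-F = 17 → R
  i=18: J-R = 18 → S
  i=19: J-P = 20 → U
  i=20: M-N = 25 → Z
  shifts repeat with period 6: SUZZHR

SUZZHR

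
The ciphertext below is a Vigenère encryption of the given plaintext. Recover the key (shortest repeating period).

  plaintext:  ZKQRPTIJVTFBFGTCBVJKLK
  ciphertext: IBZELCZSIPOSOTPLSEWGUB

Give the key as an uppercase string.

JRJNW

  i= 0: I-Z =  9 → J
  i= 1: B-K = 17 → R
  i= 2: Z-Q =  9 → J
  i= 3: E-R = 13 → N
  i= 4: L-P = 22 → W
  i= 5: C-T =  9 → J
  i= 6: Z-I = 17 → R
  i= 7: S-J =  9 → J
  i= 8: I-V = 13 → N
  i= 9: P-T = 22 → W
  i=10: O-F =  9 → J
  i=11: S-B = 17 → R
  i=12: O-F =  9 → J
  i=13: T-G = 13 → N
  i=14: P-T = 22 → W
  i=15: L-C =  9 → J
  i=16: S-B = 17 → R
  i=17: E-V =  9 → J
  i=18: W-J = 13 → N
  i=19: G-K = 22 → W
  i=20: U-L =  9 → J
  i=21: B-K = 17 → R
  shifts repeat with period 5: JRJNW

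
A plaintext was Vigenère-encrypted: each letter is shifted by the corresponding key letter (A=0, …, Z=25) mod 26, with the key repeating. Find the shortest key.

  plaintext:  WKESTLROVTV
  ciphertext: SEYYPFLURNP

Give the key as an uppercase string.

  i= 0: S-W = 22 → W
  i= 1: E-K = 20 → U
  i= 2: Y-E = 20 → U
  i= 3: Y-S =  6 → G
  i= 4: P-T = 22 → W
  i= 5: F-L = 20 → U
  i= 6: L-R = 20 → U
  i= 7: U-O =  6 → G
  i= 8: R-V = 22 → W
  i= 9: N-T = 20 → U
  i=10: P-V = 20 → U
  shifts repeat with period 4: WUUG

WUUG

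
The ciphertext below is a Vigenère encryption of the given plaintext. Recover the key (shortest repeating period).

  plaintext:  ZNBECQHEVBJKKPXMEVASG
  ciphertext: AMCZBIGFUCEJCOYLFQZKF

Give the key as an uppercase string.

BZBVZSZ

  i= 0: A-Z =  1 → B
  i= 1: M-N = 25 → Z
  i= 2: C-B =  1 → B
  i= 3: Z-E = 21 → V
  i= 4: B-C = 25 → Z
  i= 5: I-Q = 18 → S
  i= 6: G-H = 25 → Z
  i= 7: F-E =  1 → B
  i= 8: U-V = 25 → Z
  i= 9: C-B =  1 → B
  i=10: E-J = 21 → V
  i=11: J-K = 25 → Z
  i=12: C-K = 18 → S
  i=13: O-P = 25 → Z
  i=14: Y-X =  1 → B
  i=15: L-M = 25 → Z
  i=16: F-E =  1 → B
  i=17: Q-V = 21 → V
  i=18: Z-A = 25 → Z
  i=19: K-S = 18 → S
  i=20: F-G = 25 → Z
  shifts repeat with period 7: BZBVZSZ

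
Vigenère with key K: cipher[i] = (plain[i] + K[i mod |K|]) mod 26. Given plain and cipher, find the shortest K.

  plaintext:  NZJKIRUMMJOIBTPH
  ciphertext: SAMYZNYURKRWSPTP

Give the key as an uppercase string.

  i= 0: S-N =  5 → F
  i= 1: A-Z =  1 → B
  i= 2: M-J =  3 → D
  i= 3: Y-K = 14 → O
  i= 4: Z-I = 17 → R
  i= 5: N-R = 22 → W
  i= 6: Y-U =  4 → E
  i= 7: U-M =  8 → I
  i= 8: R-M =  5 → F
  i= 9: K-J =  1 → B
  i=10: R-O =  3 → D
  i=11: W-I = 14 → O
  i=12: S-B = 17 → R
  i=13: P-T = 22 → W
  i=14: T-P =  4 → E
  i=15: P-H =  8 → I
  shifts repeat with period 8: FBDORWEI

FBDORWEI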